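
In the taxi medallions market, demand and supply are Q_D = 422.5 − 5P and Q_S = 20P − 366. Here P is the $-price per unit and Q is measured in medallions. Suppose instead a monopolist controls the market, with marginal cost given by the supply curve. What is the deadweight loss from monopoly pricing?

$1731.33

In inverse form: demand P = 84.5 − 0.2Q, supply P = 18.3 + 0.05Q.
Competitive equilibrium: 84.5 − 0.2Q = 18.3 + 0.05Q → Q* = 264.8, P* = 31.54.
Marginal revenue: MR = 84.5 − 0.4Q. Set MR = MC: 84.5 − 0.4Q = 18.3 + 0.05Q → Q_m = 147.1111.
Price P_m = 84.5 − 0.2·147.1111 = 55.0778; MC(Q_m) = 18.3 + 0.05·147.1111 = 25.6556.
Competitive Q* = 264.8, so ΔQ = 117.6889; wedge = 55.0778 − 25.6556 = 29.4222.
Welfare loss = ½ × 117.6889 × 29.4222 = $1731.33.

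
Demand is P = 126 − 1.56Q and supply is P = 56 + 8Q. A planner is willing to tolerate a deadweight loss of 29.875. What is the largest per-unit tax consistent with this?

Competitive equilibrium: 126 − 1.56Q = 56 + 8Q → Q* = 7.3222, P* = 114.5774.
A tax t gives ΔQ = t/9.56 and wedge t, so DWL = t²/19.12.
t²/19.12 = 29.875 → t² = 571.21 → t = 23.9.

23.9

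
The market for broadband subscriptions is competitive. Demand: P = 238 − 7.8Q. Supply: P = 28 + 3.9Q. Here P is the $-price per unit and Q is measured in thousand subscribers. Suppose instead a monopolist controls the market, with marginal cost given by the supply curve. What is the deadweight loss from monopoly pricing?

$301.54 thousand

Competitive equilibrium: 238 − 7.8Q = 28 + 3.9Q → Q* = 17.9487, P* = 98.
Marginal revenue: MR = 238 − 15.6Q. Set MR = MC: 238 − 15.6Q = 28 + 3.9Q → Q_m = 10.7692.
Price P_m = 238 − 7.8·10.7692 = 154.0002; MC(Q_m) = 28 + 3.9·10.7692 = 69.9999.
Competitive Q* = 17.9487, so ΔQ = 7.1795; wedge = 154.0002 − 69.9999 = 84.0003.
The triangle = ½ × 7.1795 × 84.0003 = $301.54 thousand.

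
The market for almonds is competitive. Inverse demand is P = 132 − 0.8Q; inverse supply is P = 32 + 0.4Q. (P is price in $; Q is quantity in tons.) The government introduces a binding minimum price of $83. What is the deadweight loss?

Competitive equilibrium: 132 − 0.8Q = 32 + 0.4Q → Q* = 83.3333, P* = 65.3333.
At the floor P = 83, quantity demanded = (132 − 83)/0.8 = 61.25.
Sellers' marginal cost at Q' = 61.25: 32 + 0.4·61.25 = 56.5.
ΔQ = 83.3333 − 61.25 = 22.0833; wedge = 83 − 56.5 = 26.5.
Deadweight loss = ½ × 22.0833 × 26.5 = $292.60.

$292.60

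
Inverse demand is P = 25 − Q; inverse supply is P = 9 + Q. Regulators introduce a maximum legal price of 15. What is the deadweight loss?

Competitive equilibrium: 25 − Q = 9 + Q → Q* = 8, P* = 17.
At the ceiling P = 15, quantity supplied = (15 − 9)/1 = 6.
Willingness to pay at Q' = 6: 25 − 1·6 = 19.
ΔQ = 8 − 6 = 2; wedge = 19 − 15 = 4.
Welfare loss = ½ × 2 × 4 = 4.

4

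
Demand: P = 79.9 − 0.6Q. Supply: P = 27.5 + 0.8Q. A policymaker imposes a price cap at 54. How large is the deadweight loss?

12.96

Competitive equilibrium: 79.9 − 0.6Q = 27.5 + 0.8Q → Q* = 37.4286, P* = 57.4429.
At the ceiling P = 54, quantity supplied = (54 − 27.5)/0.8 = 33.125.
Willingness to pay at Q' = 33.125: 79.9 − 0.6·33.125 = 60.025.
ΔQ = 37.4286 − 33.125 = 4.3036; wedge = 60.025 − 54 = 6.025.
The triangle = ½ × 4.3036 × 6.025 = 12.96.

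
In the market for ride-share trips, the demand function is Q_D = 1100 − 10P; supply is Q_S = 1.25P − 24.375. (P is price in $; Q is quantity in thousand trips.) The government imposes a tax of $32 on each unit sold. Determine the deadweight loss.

In inverse form: demand P = 110 − 0.1Q, supply P = 19.5 + 0.8Q.
Competitive equilibrium: 110 − 0.1Q = 19.5 + 0.8Q → Q* = 100.5556, P* = 99.9444.
With the tax, the buyer price exceeds the seller price by 32: (110 − 0.1Q) − (19.5 + 0.8Q) = 32 → Q' = 65.
ΔQ = 100.5556 − 65 = 35.5556; the wedge equals the tax, 32.
Deadweight loss = ½ × 35.5556 × 32 = $568.89 thousand.

$568.89 thousand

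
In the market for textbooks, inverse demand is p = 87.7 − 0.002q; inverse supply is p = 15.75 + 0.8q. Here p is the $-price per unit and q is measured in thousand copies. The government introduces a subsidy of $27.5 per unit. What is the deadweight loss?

Competitive equilibrium: 87.7 − 0.002q = 15.75 + 0.8q → q* = 89.7132, p* = 87.5206.
The subsidy lowers effective supply by 27.5: p = 0.8q − 11.75.
New quantity: 87.7 − 0.002q = 0.8q − 11.75 → q' = 124.0025.
Overproduction Δq = 124.0025 − 89.7132 = 34.2893; wedge = subsidy = 27.5.
Deadweight loss = ½ × 34.2893 × 27.5 = $471.48 thousand.

$471.48 thousand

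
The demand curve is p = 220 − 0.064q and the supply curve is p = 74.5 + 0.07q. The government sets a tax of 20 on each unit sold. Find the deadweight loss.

1492.54

Competitive equilibrium: 220 − 0.064q = 74.5 + 0.07q → q* = 1085.8209, p* = 150.5075.
With the tax, the buyer price exceeds the seller price by 20: (220 − 0.064q) − (74.5 + 0.07q) = 20 → q' = 936.5672.
Δq = 1085.8209 − 936.5672 = 149.2537; the wedge equals the tax, 20.
Welfare loss = ½ × 149.2537 × 20 = 1492.54.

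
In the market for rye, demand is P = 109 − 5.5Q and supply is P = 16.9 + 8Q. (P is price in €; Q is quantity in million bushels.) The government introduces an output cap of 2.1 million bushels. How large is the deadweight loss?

€150.52 million

Competitive equilibrium: 109 − 5.5Q = 16.9 + 8Q → Q* = 6.8222, P* = 71.4778.
At Q = 2.1: demand price = 109 − 5.5·2.1 = 97.45; supply price = 16.9 + 8·2.1 = 33.7.
ΔQ = 6.8222 − 2.1 = 4.7222; wedge = 97.45 − 33.7 = 63.75.
Deadweight loss = ½ × 4.7222 × 63.75 = €150.52 million.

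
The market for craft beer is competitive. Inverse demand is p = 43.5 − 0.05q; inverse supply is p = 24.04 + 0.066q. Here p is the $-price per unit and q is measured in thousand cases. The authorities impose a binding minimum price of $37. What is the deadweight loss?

$82.69 thousand

Competitive equilibrium: 43.5 − 0.05q = 24.04 + 0.066q → q* = 167.7586, p* = 35.1121.
At the floor p = 37, quantity demanded = (43.5 − 37)/0.05 = 130.
Sellers' marginal cost at q' = 130: 24.04 + 0.066·130 = 32.62.
Δq = 167.7586 − 130 = 37.7586; wedge = 37 − 32.62 = 4.38.
Deadweight loss = ½ × 37.7586 × 4.38 = $82.69 thousand.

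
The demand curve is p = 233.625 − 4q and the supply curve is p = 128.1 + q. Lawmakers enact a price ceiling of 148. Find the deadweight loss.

3.63

Competitive equilibrium: 233.625 − 4q = 128.1 + q → q* = 21.105, p* = 149.205.
At the ceiling p = 148, quantity supplied = (148 − 128.1)/1 = 19.9.
Willingness to pay at q' = 19.9: 233.625 − 4·19.9 = 154.025.
Δq = 21.105 − 19.9 = 1.205; wedge = 154.025 − 148 = 6.025.
The triangle = ½ × 1.205 × 6.025 = 3.63.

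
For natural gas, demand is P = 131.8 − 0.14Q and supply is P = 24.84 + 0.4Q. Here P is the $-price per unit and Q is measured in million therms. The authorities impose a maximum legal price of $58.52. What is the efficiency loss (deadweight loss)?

$3501.17 million

Competitive equilibrium: 131.8 − 0.14Q = 24.84 + 0.4Q → Q* = 198.0741, P* = 104.0696.
At the ceiling P = 58.52, quantity supplied = (58.52 − 24.84)/0.4 = 84.2.
Willingness to pay at Q' = 84.2: 131.8 − 0.14·84.2 = 120.012.
ΔQ = 198.0741 − 84.2 = 113.8741; wedge = 120.012 − 58.52 = 61.492.
The triangle = ½ × 113.8741 × 61.492 = $3501.17 million.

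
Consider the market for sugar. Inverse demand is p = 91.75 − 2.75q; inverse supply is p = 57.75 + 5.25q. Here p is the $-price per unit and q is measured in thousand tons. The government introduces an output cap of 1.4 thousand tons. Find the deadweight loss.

Competitive equilibrium: 91.75 − 2.75q = 57.75 + 5.25q → q* = 4.25, p* = 80.0625.
At q = 1.4: demand price = 91.75 − 2.75·1.4 = 87.9; supply price = 57.75 + 5.25·1.4 = 65.1.
Δq = 4.25 − 1.4 = 2.85; wedge = 87.9 − 65.1 = 22.8.
The triangle = ½ × 2.85 × 22.8 = $32.49 thousand.

$32.49 thousand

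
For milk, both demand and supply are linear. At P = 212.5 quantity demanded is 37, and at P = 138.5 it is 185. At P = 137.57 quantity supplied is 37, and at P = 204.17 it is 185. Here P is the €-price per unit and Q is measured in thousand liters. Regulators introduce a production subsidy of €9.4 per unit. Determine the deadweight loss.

Demand slope = (138.5 − 212.5)/(185 − 37) = −0.5, so P = 231 − 0.5Q.
Supply slope = (204.17 − 137.57)/(185 − 37) = 0.45, so P = 120.92 + 0.45Q.
Competitive equilibrium: 231 − 0.5Q = 120.92 + 0.45Q → Q* = 115.8737, P* = 173.0632.
The subsidy lowers effective supply by 9.4: P = 111.52 + 0.45Q.
New quantity: 231 − 0.5Q = 111.52 + 0.45Q → Q' = 125.7684.
Overproduction ΔQ = 125.7684 − 115.8737 = 9.8947; wedge = subsidy = 9.4.
The triangle = ½ × 9.8947 × 9.4 = €46.51 thousand.

€46.51 thousand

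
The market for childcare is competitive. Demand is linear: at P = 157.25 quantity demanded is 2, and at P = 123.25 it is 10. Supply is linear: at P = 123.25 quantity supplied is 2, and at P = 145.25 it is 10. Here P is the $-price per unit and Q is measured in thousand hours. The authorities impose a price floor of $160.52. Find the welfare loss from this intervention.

Demand slope = (123.25 − 157.25)/(10 − 2) = −4.25, so P = 165.75 − 4.25Q.
Supply slope = (145.25 − 123.25)/(10 − 2) = 2.75, so P = 117.75 + 2.75Q.
Competitive equilibrium: 165.75 − 4.25Q = 117.75 + 2.75Q → Q* = 6.8571, P* = 136.6071.
At the floor P = 160.52, quantity demanded = (165.75 − 160.52)/4.25 = 1.2306.
Sellers' marginal cost at Q' = 1.2306: 117.75 + 2.75·1.2306 = 121.1342.
ΔQ = 6.8571 − 1.2306 = 5.6265; wedge = 160.52 − 121.1342 = 39.3858.
Welfare loss = ½ × 5.6265 × 39.3858 = $110.80 thousand.

$110.80 thousand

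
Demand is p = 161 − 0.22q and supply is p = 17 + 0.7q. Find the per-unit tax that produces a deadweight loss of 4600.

Competitive equilibrium: 161 − 0.22q = 17 + 0.7q → q* = 156.5217, p* = 126.5652.
A tax t gives Δq = t/0.92 and wedge t, so DWL = t²/1.84.
t²/1.84 = 4600 → t² = 8464 → t = 92.

92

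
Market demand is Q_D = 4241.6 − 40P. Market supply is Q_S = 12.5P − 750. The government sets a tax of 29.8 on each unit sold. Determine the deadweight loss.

In inverse form: demand P = 106.04 − 0.025Q, supply P = 60 + 0.08Q.
Competitive equilibrium: 106.04 − 0.025Q = 60 + 0.08Q → Q* = 438.4762, P* = 95.0781.
With the tax, the buyer price exceeds the seller price by 29.8: (106.04 − 0.025Q) − (60 + 0.08Q) = 29.8 → Q' = 154.6667.
ΔQ = 438.4762 − 154.6667 = 283.8095; the wedge equals the tax, 29.8.
Welfare loss = ½ × 283.8095 × 29.8 = 4228.76.

4228.76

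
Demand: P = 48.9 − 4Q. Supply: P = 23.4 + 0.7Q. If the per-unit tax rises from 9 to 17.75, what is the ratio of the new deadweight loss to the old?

3.890

Competitive equilibrium: 48.9 − 4Q = 23.4 + 0.7Q → Q* = 5.4255, P* = 27.1979.
For a per-unit tax t: ΔQ = t/4.7, so DWL = ½·t·(t/4.7) = t²/9.4.
At t = 9: DWL = 8.617. At t = 17.75: DWL = 33.517.
Ratio = (17.75/9)² = 3.890.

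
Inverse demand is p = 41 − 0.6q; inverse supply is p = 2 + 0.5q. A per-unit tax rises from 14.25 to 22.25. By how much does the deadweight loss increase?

Competitive equilibrium: 41 − 0.6q = 2 + 0.5q → q* = 35.4545, p* = 19.7273.
For a per-unit tax t: Δq = t/1.1, so DWL = ½·t·(t/1.1) = t²/2.2.
At t = 14.25: DWL = 92.301. At t = 22.25: DWL = 225.028.
Increase = 225.028 − 92.301 = 132.73.

132.73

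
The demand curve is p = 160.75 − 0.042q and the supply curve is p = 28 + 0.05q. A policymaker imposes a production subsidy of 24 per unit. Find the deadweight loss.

3130.43

Competitive equilibrium: 160.75 − 0.042q = 28 + 0.05q → q* = 1442.9348, p* = 100.1467.
The subsidy lowers effective supply by 24: p = 4 + 0.05q.
New quantity: 160.75 − 0.042q = 4 + 0.05q → q' = 1703.8043.
Overproduction Δq = 1703.8043 − 1442.9348 = 260.8695; wedge = subsidy = 24.
DWL = ½ × 260.8695 × 24 = 3130.43.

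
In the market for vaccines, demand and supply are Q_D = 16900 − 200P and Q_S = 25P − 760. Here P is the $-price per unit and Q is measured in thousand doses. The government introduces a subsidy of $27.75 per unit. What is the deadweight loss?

$8556.25 thousand

In inverse form: demand P = 84.5 − 0.005Q, supply P = 30.4 + 0.04Q.
Competitive equilibrium: 84.5 − 0.005Q = 30.4 + 0.04Q → Q* = 1202.2222, P* = 78.4889.
The subsidy lowers effective supply by 27.75: P = 2.65 + 0.04Q.
New quantity: 84.5 − 0.005Q = 2.65 + 0.04Q → Q' = 1818.8889.
Overproduction ΔQ = 1818.8889 − 1202.2222 = 616.6667; wedge = subsidy = 27.75.
Deadweight loss = ½ × 616.6667 × 27.75 = $8556.25 thousand.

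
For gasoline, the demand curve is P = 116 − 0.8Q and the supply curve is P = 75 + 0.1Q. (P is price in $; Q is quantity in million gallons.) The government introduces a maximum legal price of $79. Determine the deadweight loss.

Competitive equilibrium: 116 − 0.8Q = 75 + 0.1Q → Q* = 45.5556, P* = 79.5556.
At the ceiling P = 79, quantity supplied = (79 − 75)/0.1 = 40.
Willingness to pay at Q' = 40: 116 − 0.8·40 = 84.
ΔQ = 45.5556 − 40 = 5.5556; wedge = 84 − 79 = 5.
DWL = ½ × 5.5556 × 5 = $13.89 million.

$13.89 million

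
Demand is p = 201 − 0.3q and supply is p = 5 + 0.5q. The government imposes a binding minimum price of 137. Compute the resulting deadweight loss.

Competitive equilibrium: 201 − 0.3q = 5 + 0.5q → q* = 245, p* = 127.5.
At the floor p = 137, quantity demanded = (201 − 137)/0.3 = 213.3333.
Sellers' marginal cost at q' = 213.3333: 5 + 0.5·213.3333 = 111.6667.
Δq = 245 − 213.3333 = 31.6667; wedge = 137 − 111.6667 = 25.3333.
DWL = ½ × 31.6667 × 25.3333 = 401.11.

401.11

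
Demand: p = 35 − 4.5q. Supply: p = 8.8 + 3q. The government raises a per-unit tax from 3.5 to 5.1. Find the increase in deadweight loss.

0.92

Competitive equilibrium: 35 − 4.5q = 8.8 + 3q → q* = 3.4933, p* = 19.28.
For a per-unit tax t: Δq = t/7.5, so DWL = ½·t·(t/7.5) = t²/15.
At t = 3.5: DWL = 0.817. At t = 5.1: DWL = 1.734.
Increase = 1.734 − 0.817 = 0.92.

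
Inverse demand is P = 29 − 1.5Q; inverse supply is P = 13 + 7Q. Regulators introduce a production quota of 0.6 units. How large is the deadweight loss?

6.99

Competitive equilibrium: 29 − 1.5Q = 13 + 7Q → Q* = 1.8824, P* = 26.1765.
At Q = 0.6: demand price = 29 − 1.5·0.6 = 28.1; supply price = 13 + 7·0.6 = 17.2.
ΔQ = 1.8824 − 0.6 = 1.2824; wedge = 28.1 − 17.2 = 10.9.
DWL = ½ × 1.2824 × 10.9 = 6.99.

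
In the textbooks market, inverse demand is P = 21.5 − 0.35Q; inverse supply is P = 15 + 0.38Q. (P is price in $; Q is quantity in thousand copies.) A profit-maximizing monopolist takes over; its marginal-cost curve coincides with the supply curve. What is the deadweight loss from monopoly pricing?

$3.04 thousand

Competitive equilibrium: 21.5 − 0.35Q = 15 + 0.38Q → Q* = 8.9041, P* = 18.3836.
Marginal revenue: MR = 21.5 − 0.7Q. Set MR = MC: 21.5 − 0.7Q = 15 + 0.38Q → Q_m = 6.0185.
Price P_m = 21.5 − 0.35·6.0185 = 19.3935; MC(Q_m) = 15 + 0.38·6.0185 = 17.287.
Competitive Q* = 8.9041, so ΔQ = 2.8856; wedge = 19.3935 − 17.287 = 2.1065.
DWL = ½ × 2.8856 × 2.1065 = $3.04 thousand.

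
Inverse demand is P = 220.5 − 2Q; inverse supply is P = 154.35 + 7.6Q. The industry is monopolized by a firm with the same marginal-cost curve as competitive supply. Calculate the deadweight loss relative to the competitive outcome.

6.77

Competitive equilibrium: 220.5 − 2Q = 154.35 + 7.6Q → Q* = 6.8906, P* = 206.7188.
Marginal revenue: MR = 220.5 − 4Q. Set MR = MC: 220.5 − 4Q = 154.35 + 7.6Q → Q_m = 5.7026.
Price P_m = 220.5 − 2·5.7026 = 209.0948; MC(Q_m) = 154.35 + 7.6·5.7026 = 197.6898.
Competitive Q* = 6.8906, so ΔQ = 1.188; wedge = 209.0948 − 197.6898 = 11.405.
Deadweight loss = ½ × 1.188 × 11.405 = 6.77.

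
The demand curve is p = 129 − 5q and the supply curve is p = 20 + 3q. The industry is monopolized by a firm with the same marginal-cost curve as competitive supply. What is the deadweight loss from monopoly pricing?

Competitive equilibrium: 129 − 5q = 20 + 3q → q* = 13.625, p* = 60.875.
Marginal revenue: MR = 129 − 10q. Set MR = MC: 129 − 10q = 20 + 3q → q_m = 8.3846.
Price p_m = 129 − 5·8.3846 = 87.077; MC(q_m) = 20 + 3·8.3846 = 45.1538.
Competitive q* = 13.625, so Δq = 5.2404; wedge = 87.077 − 45.1538 = 41.9232.
Welfare loss = ½ × 5.2404 × 41.9232 = 109.85.

109.85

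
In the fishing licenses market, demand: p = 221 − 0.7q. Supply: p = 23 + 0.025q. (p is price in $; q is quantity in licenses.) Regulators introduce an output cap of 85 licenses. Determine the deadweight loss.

Competitive equilibrium: 221 − 0.7q = 23 + 0.025q → q* = 273.1034, p* = 29.8276.
At q = 85: demand price = 221 − 0.7·85 = 161.5; supply price = 23 + 0.025·85 = 25.125.
Δq = 273.1034 − 85 = 188.1034; wedge = 161.5 − 25.125 = 136.375.
DWL = ½ × 188.1034 × 136.375 = $12826.30.

$12826.30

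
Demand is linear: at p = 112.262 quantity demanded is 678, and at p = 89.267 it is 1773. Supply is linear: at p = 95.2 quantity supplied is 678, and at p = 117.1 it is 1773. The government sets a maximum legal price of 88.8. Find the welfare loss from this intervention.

11109.18

Demand slope = (89.267 − 112.262)/(1773 − 678) = −0.021, so p = 126.5 − 0.021q.
Supply slope = (117.1 − 95.2)/(1773 − 678) = 0.02, so p = 81.64 + 0.02q.
Competitive equilibrium: 126.5 − 0.021q = 81.64 + 0.02q → q* = 1094.1463, p* = 103.5229.
At the ceiling p = 88.8, quantity supplied = (88.8 − 81.64)/0.02 = 358.
Willingness to pay at q' = 358: 126.5 − 0.021·358 = 118.982.
Δq = 1094.1463 − 358 = 736.1463; wedge = 118.982 − 88.8 = 30.182.
The triangle = ½ × 736.1463 × 30.182 = 11109.18.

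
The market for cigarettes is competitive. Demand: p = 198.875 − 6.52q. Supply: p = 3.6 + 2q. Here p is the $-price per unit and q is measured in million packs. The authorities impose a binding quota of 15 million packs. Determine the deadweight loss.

$267.19 million

Competitive equilibrium: 198.875 − 6.52q = 3.6 + 2q → q* = 22.9196, p* = 49.4392.
At q = 15: demand price = 198.875 − 6.52·15 = 101.075; supply price = 3.6 + 2·15 = 33.6.
Δq = 22.9196 − 15 = 7.9196; wedge = 101.075 − 33.6 = 67.475.
Welfare loss = ½ × 7.9196 × 67.475 = $267.19 million.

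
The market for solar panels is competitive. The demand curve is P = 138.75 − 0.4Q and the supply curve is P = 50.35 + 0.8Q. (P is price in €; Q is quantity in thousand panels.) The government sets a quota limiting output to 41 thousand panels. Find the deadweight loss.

€640.27 thousand

Competitive equilibrium: 138.75 − 0.4Q = 50.35 + 0.8Q → Q* = 73.6667, P* = 109.2833.
At Q = 41: demand price = 138.75 − 0.4·41 = 122.35; supply price = 50.35 + 0.8·41 = 83.15.
ΔQ = 73.6667 − 41 = 32.6667; wedge = 122.35 − 83.15 = 39.2.
DWL = ½ × 32.6667 × 39.2 = €640.27 thousand.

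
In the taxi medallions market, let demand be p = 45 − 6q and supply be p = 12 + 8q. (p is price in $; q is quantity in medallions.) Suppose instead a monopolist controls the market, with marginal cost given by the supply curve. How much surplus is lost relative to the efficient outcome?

$3.50

Competitive equilibrium: 45 − 6q = 12 + 8q → q* = 2.3571, p* = 30.8571.
Marginal revenue: MR = 45 − 12q. Set MR = MC: 45 − 12q = 12 + 8q → q_m = 1.65.
Price p_m = 45 − 6·1.65 = 35.1; MC(q_m) = 12 + 8·1.65 = 25.2.
Competitive q* = 2.3571, so Δq = 0.7071; wedge = 35.1 − 25.2 = 9.9.
Welfare loss = ½ × 0.7071 × 9.9 = $3.50.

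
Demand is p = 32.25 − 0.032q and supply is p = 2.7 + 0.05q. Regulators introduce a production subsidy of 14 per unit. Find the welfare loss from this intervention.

Competitive equilibrium: 32.25 − 0.032q = 2.7 + 0.05q → q* = 360.3659, p* = 20.7183.
The subsidy lowers effective supply by 14: p = 0.05q − 11.3.
New quantity: 32.25 − 0.032q = 0.05q − 11.3 → q' = 531.0976.
Overproduction Δq = 531.0976 − 360.3659 = 170.7317; wedge = subsidy = 14.
DWL = ½ × 170.7317 × 14 = 1195.12.

1195.12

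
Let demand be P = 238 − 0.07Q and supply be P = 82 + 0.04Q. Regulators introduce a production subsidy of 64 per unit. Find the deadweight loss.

18618.18

Competitive equilibrium: 238 − 0.07Q = 82 + 0.04Q → Q* = 1418.1818, P* = 138.7273.
The subsidy lowers effective supply by 64: P = 18 + 0.04Q.
New quantity: 238 − 0.07Q = 18 + 0.04Q → Q' = 2000.
Overproduction ΔQ = 2000 − 1418.1818 = 581.8182; wedge = subsidy = 64.
DWL = ½ × 581.8182 × 64 = 18618.18.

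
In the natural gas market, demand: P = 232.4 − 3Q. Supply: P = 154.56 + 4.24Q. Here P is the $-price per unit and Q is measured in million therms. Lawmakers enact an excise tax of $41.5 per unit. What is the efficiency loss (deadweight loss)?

$118.94 million

Competitive equilibrium: 232.4 − 3Q = 154.56 + 4.24Q → Q* = 10.7514, P* = 200.1459.
With the tax, the buyer price exceeds the seller price by 41.5: (232.4 − 3Q) − (154.56 + 4.24Q) = 41.5 → Q' = 5.0193.
ΔQ = 10.7514 − 5.0193 = 5.7321; the wedge equals the tax, 41.5.
Deadweight loss = ½ × 5.7321 × 41.5 = $118.94 million.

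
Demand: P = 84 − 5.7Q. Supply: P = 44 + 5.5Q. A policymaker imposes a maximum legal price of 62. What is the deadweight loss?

0.50

Competitive equilibrium: 84 − 5.7Q = 44 + 5.5Q → Q* = 3.5714, P* = 63.6429.
At the ceiling P = 62, quantity supplied = (62 − 44)/5.5 = 3.2727.
Willingness to pay at Q' = 3.2727: 84 − 5.7·3.2727 = 65.3456.
ΔQ = 3.5714 − 3.2727 = 0.2987; wedge = 65.3456 − 62 = 3.3456.
DWL = ½ × 0.2987 × 3.3456 = 0.50.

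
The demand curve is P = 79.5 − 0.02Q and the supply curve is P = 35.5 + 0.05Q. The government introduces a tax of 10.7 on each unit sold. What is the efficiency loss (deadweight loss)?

Competitive equilibrium: 79.5 − 0.02Q = 35.5 + 0.05Q → Q* = 628.5714, P* = 66.9286.
With the tax, the buyer price exceeds the seller price by 10.7: (79.5 − 0.02Q) − (35.5 + 0.05Q) = 10.7 → Q' = 475.7143.
ΔQ = 628.5714 − 475.7143 = 152.8571; the wedge equals the tax, 10.7.
Welfare loss = ½ × 152.8571 × 10.7 = 817.79.

817.79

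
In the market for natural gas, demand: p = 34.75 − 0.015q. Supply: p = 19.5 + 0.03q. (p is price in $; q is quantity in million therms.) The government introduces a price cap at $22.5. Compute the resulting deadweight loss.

Competitive equilibrium: 34.75 − 0.015q = 19.5 + 0.03q → q* = 338.8889, p* = 29.6667.
At the ceiling p = 22.5, quantity supplied = (22.5 − 19.5)/0.03 = 100.
Willingness to pay at q' = 100: 34.75 − 0.015·100 = 33.25.
Δq = 338.8889 − 100 = 238.8889; wedge = 33.25 − 22.5 = 10.75.
Welfare loss = ½ × 238.8889 × 10.75 = $1284.03 million.

$1284.03 million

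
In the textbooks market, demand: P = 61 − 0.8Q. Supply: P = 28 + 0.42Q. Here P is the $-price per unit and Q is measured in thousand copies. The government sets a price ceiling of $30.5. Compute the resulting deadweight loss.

Competitive equilibrium: 61 − 0.8Q = 28 + 0.42Q → Q* = 27.0492, P* = 39.3607.
At the ceiling P = 30.5, quantity supplied = (30.5 − 28)/0.42 = 5.9524.
Willingness to pay at Q' = 5.9524: 61 − 0.8·5.9524 = 56.2381.
ΔQ = 27.0492 − 5.9524 = 21.0968; wedge = 56.2381 − 30.5 = 25.7381.
Welfare loss = ½ × 21.0968 × 25.7381 = $271.50 thousand.

$271.50 thousand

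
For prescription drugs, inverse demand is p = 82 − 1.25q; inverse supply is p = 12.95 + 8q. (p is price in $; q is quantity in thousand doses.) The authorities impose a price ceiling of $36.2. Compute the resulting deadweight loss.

Competitive equilibrium: 82 − 1.25q = 12.95 + 8q → q* = 7.4649, p* = 72.6689.
At the ceiling p = 36.2, quantity supplied = (36.2 − 12.95)/8 = 2.9063.
Willingness to pay at q' = 2.9063: 82 − 1.25·2.9063 = 78.3671.
Δq = 7.4649 − 2.9063 = 4.5586; wedge = 78.3671 − 36.2 = 42.1671.
Welfare loss = ½ × 4.5586 × 42.1671 = $96.11 thousand.

$96.11 thousand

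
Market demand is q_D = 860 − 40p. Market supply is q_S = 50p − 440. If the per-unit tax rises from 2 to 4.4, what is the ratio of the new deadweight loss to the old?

4.84

In inverse form: demand p = 21.5 − 0.025q, supply p = 8.8 + 0.02q.
Competitive equilibrium: 21.5 − 0.025q = 8.8 + 0.02q → q* = 282.2222, p* = 14.4444.
For a per-unit tax t: Δq = t/0.045, so DWL = ½·t·(t/0.045) = t²/0.09.
At t = 2: DWL = 44.444. At t = 4.4: DWL = 215.111.
Ratio = (4.4/2)² = 4.84.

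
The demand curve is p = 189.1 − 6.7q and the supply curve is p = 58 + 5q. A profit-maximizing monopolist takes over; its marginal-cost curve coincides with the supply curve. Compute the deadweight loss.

97.39

Competitive equilibrium: 189.1 − 6.7q = 58 + 5q → q* = 11.2051, p* = 114.0256.
Marginal revenue: MR = 189.1 − 13.4q. Set MR = MC: 189.1 − 13.4q = 58 + 5q → q_m = 7.125.
Price p_m = 189.1 − 6.7·7.125 = 141.3625; MC(q_m) = 58 + 5·7.125 = 93.625.
Competitive q* = 11.2051, so Δq = 4.0801; wedge = 141.3625 − 93.625 = 47.7375.
The triangle = ½ × 4.0801 × 47.7375 = 97.39.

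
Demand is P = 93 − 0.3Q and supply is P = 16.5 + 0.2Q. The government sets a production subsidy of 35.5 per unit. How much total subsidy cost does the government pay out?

7952

Competitive equilibrium: 93 − 0.3Q = 16.5 + 0.2Q → Q* = 153, P* = 47.1.
The subsidy lowers effective supply by 35.5: P = 0.2Q − 19.
New quantity: 93 − 0.3Q = 0.2Q − 19 → Q' = 224.
Total subsidy cost = 35.5 × 224 = 7952.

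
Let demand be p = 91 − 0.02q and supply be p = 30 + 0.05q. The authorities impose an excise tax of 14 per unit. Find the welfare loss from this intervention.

1400

Competitive equilibrium: 91 − 0.02q = 30 + 0.05q → q* = 871.4286, p* = 73.5714.
With the tax, the buyer price exceeds the seller price by 14: (91 − 0.02q) − (30 + 0.05q) = 14 → q' = 671.4286.
Δq = 871.4286 − 671.4286 = 200; the wedge equals the tax, 14.
Welfare loss = ½ × 200 × 14 = 1400.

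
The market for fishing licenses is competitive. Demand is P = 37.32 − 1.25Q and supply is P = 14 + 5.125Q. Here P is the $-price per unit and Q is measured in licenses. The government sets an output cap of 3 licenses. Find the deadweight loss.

$1.38

Competitive equilibrium: 37.32 − 1.25Q = 14 + 5.125Q → Q* = 3.658, P* = 32.7475.
At Q = 3: demand price = 37.32 − 1.25·3 = 33.57; supply price = 14 + 5.125·3 = 29.375.
ΔQ = 3.658 − 3 = 0.658; wedge = 33.57 − 29.375 = 4.195.
Deadweight loss = ½ × 0.658 × 4.195 = $1.38.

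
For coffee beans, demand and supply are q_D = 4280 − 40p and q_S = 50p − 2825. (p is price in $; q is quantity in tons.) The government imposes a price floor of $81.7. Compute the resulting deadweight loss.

$273.35

In inverse form: demand p = 107 − 0.025q, supply p = 56.5 + 0.02q.
Competitive equilibrium: 107 − 0.025q = 56.5 + 0.02q → q* = 1122.2222, p* = 78.9444.
At the floor p = 81.7, quantity demanded = (107 − 81.7)/0.025 = 1012.
Sellers' marginal cost at q' = 1012: 56.5 + 0.02·1012 = 76.74.
Δq = 1122.2222 − 1012 = 110.2222; wedge = 81.7 − 76.74 = 4.96.
DWL = ½ × 110.2222 × 4.96 = $273.35.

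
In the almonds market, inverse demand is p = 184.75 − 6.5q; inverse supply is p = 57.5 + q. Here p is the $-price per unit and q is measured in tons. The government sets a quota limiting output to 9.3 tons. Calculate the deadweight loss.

Competitive equilibrium: 184.75 − 6.5q = 57.5 + q → q* = 16.9667, p* = 74.4667.
At q = 9.3: demand price = 184.75 − 6.5·9.3 = 124.3; supply price = 57.5 + 1·9.3 = 66.8.
Δq = 16.9667 − 9.3 = 7.6667; wedge = 124.3 − 66.8 = 57.5.
Deadweight loss = ½ × 7.6667 × 57.5 = $220.42.

$220.42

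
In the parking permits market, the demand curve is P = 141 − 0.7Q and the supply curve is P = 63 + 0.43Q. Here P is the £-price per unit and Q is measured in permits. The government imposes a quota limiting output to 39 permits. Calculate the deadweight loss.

£509.40

Competitive equilibrium: 141 − 0.7Q = 63 + 0.43Q → Q* = 69.0265, P* = 92.6814.
At Q = 39: demand price = 141 − 0.7·39 = 113.7; supply price = 63 + 0.43·39 = 79.77.
ΔQ = 69.0265 − 39 = 30.0265; wedge = 113.7 − 79.77 = 33.93.
The triangle = ½ × 30.0265 × 33.93 = £509.40.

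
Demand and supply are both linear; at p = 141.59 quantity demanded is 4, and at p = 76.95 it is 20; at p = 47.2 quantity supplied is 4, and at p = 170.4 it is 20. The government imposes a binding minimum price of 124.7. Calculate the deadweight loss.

Demand slope = (76.95 − 141.59)/(20 − 4) = −4.04, so p = 157.75 − 4.04q.
Supply slope = (170.4 − 47.2)/(20 − 4) = 7.7, so p = 16.4 + 7.7q.
Competitive equilibrium: 157.75 − 4.04q = 16.4 + 7.7q → q* = 12.04, p* = 109.1083.
At the floor p = 124.7, quantity demanded = (157.75 − 124.7)/4.04 = 8.1807.
Sellers' marginal cost at q' = 8.1807: 16.4 + 7.7·8.1807 = 79.3914.
Δq = 12.04 − 8.1807 = 3.8593; wedge = 124.7 − 79.3914 = 45.3086.
Welfare loss = ½ × 3.8593 × 45.3086 = 87.43.

87.43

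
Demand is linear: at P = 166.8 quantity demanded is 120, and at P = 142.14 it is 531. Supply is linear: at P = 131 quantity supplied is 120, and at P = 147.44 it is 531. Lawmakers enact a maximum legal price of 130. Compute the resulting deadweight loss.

7334.45

Demand slope = (142.14 − 166.8)/(531 − 120) = −0.06, so P = 174 − 0.06Q.
Supply slope = (147.44 − 131)/(531 − 120) = 0.04, so P = 126.2 + 0.04Q.
Competitive equilibrium: 174 − 0.06Q = 126.2 + 0.04Q → Q* = 478, P* = 145.32.
At the ceiling P = 130, quantity supplied = (130 − 126.2)/0.04 = 95.
Willingness to pay at Q' = 95: 174 − 0.06·95 = 168.3.
ΔQ = 478 − 95 = 383; wedge = 168.3 − 130 = 38.3.
The triangle = ½ × 383 × 38.3 = 7334.45.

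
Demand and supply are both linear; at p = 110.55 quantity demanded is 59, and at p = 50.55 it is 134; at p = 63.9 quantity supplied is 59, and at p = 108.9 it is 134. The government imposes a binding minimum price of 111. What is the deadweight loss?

Demand slope = (50.55 − 110.55)/(134 − 59) = −0.8, so p = 157.75 − 0.8q.
Supply slope = (108.9 − 63.9)/(134 − 59) = 0.6, so p = 28.5 + 0.6q.
Competitive equilibrium: 157.75 − 0.8q = 28.5 + 0.6q → q* = 92.3214, p* = 83.8929.
At the floor p = 111, quantity demanded = (157.75 − 111)/0.8 = 58.4375.
Sellers' marginal cost at q' = 58.4375: 28.5 + 0.6·58.4375 = 63.5625.
Δq = 92.3214 − 58.4375 = 33.8839; wedge = 111 − 63.5625 = 47.4375.
The triangle = ½ × 33.8839 × 47.4375 = 803.68.

803.68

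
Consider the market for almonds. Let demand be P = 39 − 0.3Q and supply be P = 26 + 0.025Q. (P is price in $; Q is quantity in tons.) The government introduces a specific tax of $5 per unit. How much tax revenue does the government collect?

$123.08

Competitive equilibrium: 39 − 0.3Q = 26 + 0.025Q → Q* = 40, P* = 27.
With the tax, the buyer price exceeds the seller price by 5: (39 − 0.3Q) − (26 + 0.025Q) = 5 → Q' = 24.6154.
Tax revenue = 5 × 24.6154 = $123.08.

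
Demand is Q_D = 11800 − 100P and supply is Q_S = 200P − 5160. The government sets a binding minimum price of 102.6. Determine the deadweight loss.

159160.33

In inverse form: demand P = 118 − 0.01Q, supply P = 25.8 + 0.005Q.
Competitive equilibrium: 118 − 0.01Q = 25.8 + 0.005Q → Q* = 6146.6667, P* = 56.5333.
At the floor P = 102.6, quantity demanded = (118 − 102.6)/0.01 = 1540.
Sellers' marginal cost at Q' = 1540: 25.8 + 0.005·1540 = 33.5.
ΔQ = 6146.6667 − 1540 = 4606.6667; wedge = 102.6 − 33.5 = 69.1.
The triangle = ½ × 4606.6667 × 69.1 = 159160.33.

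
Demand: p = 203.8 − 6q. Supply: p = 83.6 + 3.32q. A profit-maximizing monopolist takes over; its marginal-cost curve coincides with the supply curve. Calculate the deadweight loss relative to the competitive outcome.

Competitive equilibrium: 203.8 − 6q = 83.6 + 3.32q → q* = 12.897, p* = 126.418.
Marginal revenue: MR = 203.8 − 12q. Set MR = MC: 203.8 − 12q = 83.6 + 3.32q → q_m = 7.846.
Price p_m = 203.8 − 6·7.846 = 156.724; MC(q_m) = 83.6 + 3.32·7.846 = 109.6487.
Competitive q* = 12.897, so Δq = 5.051; wedge = 156.724 − 109.6487 = 47.0753.
The triangle = ½ × 5.051 × 47.0753 = 118.89.

118.89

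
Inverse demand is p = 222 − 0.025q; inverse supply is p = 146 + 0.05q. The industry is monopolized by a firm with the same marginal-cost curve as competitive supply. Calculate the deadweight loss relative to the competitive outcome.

Competitive equilibrium: 222 − 0.025q = 146 + 0.05q → q* = 1013.3333, p* = 196.6667.
Marginal revenue: MR = 222 − 0.05q. Set MR = MC: 222 − 0.05q = 146 + 0.05q → q_m = 760.
Price p_m = 222 − 0.025·760 = 203; MC(q_m) = 146 + 0.05·760 = 184.
Competitive q* = 1013.3333, so Δq = 253.3333; wedge = 203 − 184 = 19.
DWL = ½ × 253.3333 × 19 = 2406.67.

2406.67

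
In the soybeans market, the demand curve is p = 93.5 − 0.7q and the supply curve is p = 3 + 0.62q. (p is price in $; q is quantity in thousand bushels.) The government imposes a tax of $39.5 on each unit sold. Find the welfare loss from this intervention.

$591 thousand

Competitive equilibrium: 93.5 − 0.7q = 3 + 0.62q → q* = 68.5606, p* = 45.5076.
With the tax, the buyer price exceeds the seller price by 39.5: (93.5 − 0.7q) − (3 + 0.62q) = 39.5 → q' = 38.6364.
Δq = 68.5606 − 38.6364 = 29.9242; the wedge equals the tax, 39.5.
Welfare loss = ½ × 29.9242 × 39.5 = $591 thousand.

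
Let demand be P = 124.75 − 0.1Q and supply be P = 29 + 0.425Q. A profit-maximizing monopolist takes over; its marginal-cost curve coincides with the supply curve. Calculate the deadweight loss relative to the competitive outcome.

223.53

Competitive equilibrium: 124.75 − 0.1Q = 29 + 0.425Q → Q* = 182.381, P* = 106.5119.
Marginal revenue: MR = 124.75 − 0.2Q. Set MR = MC: 124.75 − 0.2Q = 29 + 0.425Q → Q_m = 153.2.
Price P_m = 124.75 − 0.1·153.2 = 109.43; MC(Q_m) = 29 + 0.425·153.2 = 94.11.
Competitive Q* = 182.381, so ΔQ = 29.181; wedge = 109.43 − 94.11 = 15.32.
The triangle = ½ × 29.181 × 15.32 = 223.53.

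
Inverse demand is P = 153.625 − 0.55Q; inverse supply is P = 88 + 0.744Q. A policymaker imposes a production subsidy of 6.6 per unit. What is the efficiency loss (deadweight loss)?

16.83

Competitive equilibrium: 153.625 − 0.55Q = 88 + 0.744Q → Q* = 50.7148, P* = 125.7318.
The subsidy lowers effective supply by 6.6: P = 81.4 + 0.744Q.
New quantity: 153.625 − 0.55Q = 81.4 + 0.744Q → Q' = 55.8153.
Overproduction ΔQ = 55.8153 − 50.7148 = 5.1005; wedge = subsidy = 6.6.
The triangle = ½ × 5.1005 × 6.6 = 16.83.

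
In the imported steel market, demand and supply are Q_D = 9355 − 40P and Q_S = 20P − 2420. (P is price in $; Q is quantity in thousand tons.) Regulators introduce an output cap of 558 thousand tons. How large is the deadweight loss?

$33630.34 thousand

In inverse form: demand P = 233.875 − 0.025Q, supply P = 121 + 0.05Q.
Competitive equilibrium: 233.875 − 0.025Q = 121 + 0.05Q → Q* = 1505, P* = 196.25.
At Q = 558: demand price = 233.875 − 0.025·558 = 219.925; supply price = 121 + 0.05·558 = 148.9.
ΔQ = 1505 − 558 = 947; wedge = 219.925 − 148.9 = 71.025.
Deadweight loss = ½ × 947 × 71.025 = $33630.34 thousand.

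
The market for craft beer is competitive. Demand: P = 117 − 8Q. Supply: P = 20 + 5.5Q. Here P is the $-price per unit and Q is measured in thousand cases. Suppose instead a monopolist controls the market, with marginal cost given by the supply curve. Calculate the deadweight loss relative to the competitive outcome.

$48.25 thousand

Competitive equilibrium: 117 − 8Q = 20 + 5.5Q → Q* = 7.1852, P* = 59.5185.
Marginal revenue: MR = 117 − 16Q. Set MR = MC: 117 − 16Q = 20 + 5.5Q → Q_m = 4.5116.
Price P_m = 117 − 8·4.5116 = 80.9072; MC(Q_m) = 20 + 5.5·4.5116 = 44.8138.
Competitive Q* = 7.1852, so ΔQ = 2.6736; wedge = 80.9072 − 44.8138 = 36.0934.
Welfare loss = ½ × 2.6736 × 36.0934 = $48.25 thousand.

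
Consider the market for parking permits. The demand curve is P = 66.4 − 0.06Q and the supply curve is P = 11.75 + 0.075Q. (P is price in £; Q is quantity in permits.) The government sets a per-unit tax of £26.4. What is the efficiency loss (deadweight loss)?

£2581.33

Competitive equilibrium: 66.4 − 0.06Q = 11.75 + 0.075Q → Q* = 404.8148, P* = 42.1111.
With the tax, the buyer price exceeds the seller price by 26.4: (66.4 − 0.06Q) − (11.75 + 0.075Q) = 26.4 → Q' = 209.2593.
ΔQ = 404.8148 − 209.2593 = 195.5555; the wedge equals the tax, 26.4.
Deadweight loss = ½ × 195.5555 × 26.4 = £2581.33.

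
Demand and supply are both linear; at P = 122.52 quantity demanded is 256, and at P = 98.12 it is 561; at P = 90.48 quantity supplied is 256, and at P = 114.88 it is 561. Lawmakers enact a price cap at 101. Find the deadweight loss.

378.125

Demand slope = (98.12 − 122.52)/(561 − 256) = −0.08, so P = 143 − 0.08Q.
Supply slope = (114.88 − 90.48)/(561 − 256) = 0.08, so P = 70 + 0.08Q.
Competitive equilibrium: 143 − 0.08Q = 70 + 0.08Q → Q* = 456.25, P* = 106.5.
At the ceiling P = 101, quantity supplied = (101 − 70)/0.08 = 387.5.
Willingness to pay at Q' = 387.5: 143 − 0.08·387.5 = 112.
ΔQ = 456.25 − 387.5 = 68.75; wedge = 112 − 101 = 11.
DWL = ½ × 68.75 × 11 = 378.125.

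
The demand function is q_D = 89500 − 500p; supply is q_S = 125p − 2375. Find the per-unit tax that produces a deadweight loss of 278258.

74.6

In inverse form: demand p = 179 − 0.002q, supply p = 19 + 0.008q.
Competitive equilibrium: 179 − 0.002q = 19 + 0.008q → q* = 16000, p* = 147.
A tax t gives Δq = t/0.01 and wedge t, so DWL = t²/0.02.
t²/0.02 = 278258 → t² = 5565.16 → t = 74.6.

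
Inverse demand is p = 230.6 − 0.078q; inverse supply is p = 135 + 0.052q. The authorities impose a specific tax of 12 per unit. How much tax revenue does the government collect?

7716.92

Competitive equilibrium: 230.6 − 0.078q = 135 + 0.052q → q* = 735.3846, p* = 173.24.
With the tax, the buyer price exceeds the seller price by 12: (230.6 − 0.078q) − (135 + 0.052q) = 12 → q' = 643.0769.
Tax revenue = 12 × 643.0769 = 7716.92.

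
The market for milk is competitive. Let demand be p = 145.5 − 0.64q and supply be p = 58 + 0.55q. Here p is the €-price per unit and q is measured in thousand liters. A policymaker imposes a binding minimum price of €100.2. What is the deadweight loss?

€4.49 thousand

Competitive equilibrium: 145.5 − 0.64q = 58 + 0.55q → q* = 73.5294, p* = 98.4412.
At the floor p = 100.2, quantity demanded = (145.5 − 100.2)/0.64 = 70.7813.
Sellers' marginal cost at q' = 70.7813: 58 + 0.55·70.7813 = 96.9297.
Δq = 73.5294 − 70.7813 = 2.7481; wedge = 100.2 − 96.9297 = 3.2703.
Deadweight loss = ½ × 2.7481 × 3.2703 = €4.49 thousand.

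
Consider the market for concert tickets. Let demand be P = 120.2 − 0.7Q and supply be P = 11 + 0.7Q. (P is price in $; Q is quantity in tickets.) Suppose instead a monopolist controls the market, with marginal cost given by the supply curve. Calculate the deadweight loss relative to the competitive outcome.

Competitive equilibrium: 120.2 − 0.7Q = 11 + 0.7Q → Q* = 78, P* = 65.6.
Marginal revenue: MR = 120.2 − 1.4Q. Set MR = MC: 120.2 − 1.4Q = 11 + 0.7Q → Q_m = 52.
Price P_m = 120.2 − 0.7·52 = 83.8; MC(Q_m) = 11 + 0.7·52 = 47.4.
Competitive Q* = 78, so ΔQ = 26; wedge = 83.8 − 47.4 = 36.4.
Deadweight loss = ½ × 26 × 36.4 = $473.20.

$473.20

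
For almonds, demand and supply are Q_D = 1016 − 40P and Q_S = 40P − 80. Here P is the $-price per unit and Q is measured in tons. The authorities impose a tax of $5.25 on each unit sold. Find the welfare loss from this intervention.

In inverse form: demand P = 25.4 − 0.025Q, supply P = 2 + 0.025Q.
Competitive equilibrium: 25.4 − 0.025Q = 2 + 0.025Q → Q* = 468, P* = 13.7.
With the tax, the buyer price exceeds the seller price by 5.25: (25.4 − 0.025Q) − (2 + 0.025Q) = 5.25 → Q' = 363.
ΔQ = 468 − 363 = 105; the wedge equals the tax, 5.25.
Welfare loss = ½ × 105 × 5.25 = $275.625.

$275.625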